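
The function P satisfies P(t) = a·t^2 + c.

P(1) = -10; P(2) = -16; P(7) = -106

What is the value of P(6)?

-80

From P(1) = -10 and P(2) = -16: 1a + c = -10 and 4a + c = -16.
Subtracting: 3a = -6, so a = -2; then c = -10 − (-2)·1 = -8.
So P(t) = -2t² − 8, and P(6) = -80.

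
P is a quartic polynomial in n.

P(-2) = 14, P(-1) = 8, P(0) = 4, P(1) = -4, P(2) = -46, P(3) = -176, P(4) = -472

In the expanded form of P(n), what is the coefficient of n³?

-3

First differences: -6, -4, -8, -42, -130, -296. Second differences: 2, -4, -34, -88, -166. Third differences: -6, -30, -54, -78. Fourth differences: -24, -24, -24.
Level-4 differences are constant, so P has degree 4.
Fitting a degree-4 polynomial gives P(n) = -n^4 - 3n³ - n² - 3n + 4.
The coefficient of n³ is -3.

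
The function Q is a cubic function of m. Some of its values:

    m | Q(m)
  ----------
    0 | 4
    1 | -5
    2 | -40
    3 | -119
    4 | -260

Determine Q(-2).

First differences: -9, -35, -79, -141. Second differences: -26, -44, -62. Third differences: -18, -18.
Level-3 differences are constant, so Q has degree 3.
Fitting a degree-3 polynomial gives Q(m) = -3m³ - 4m² - 2m + 4.
Then Q(-2) = 16.

16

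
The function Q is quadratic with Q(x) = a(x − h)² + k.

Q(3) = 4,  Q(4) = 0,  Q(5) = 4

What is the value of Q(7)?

First differences -4, 4; second difference 8 = 2a, so a = 4.
Expanding, the x-coefficient is −2ah = -8h; matching it to the data gives h = 4, and then k = 0.
So Q(x) = 4(x − 4)² + 0.
Q(7) = 4·3² + 0 = 36.

36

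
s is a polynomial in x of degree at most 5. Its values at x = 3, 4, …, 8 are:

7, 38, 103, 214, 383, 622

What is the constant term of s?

First differences: 31, 65, 111, 169, 239. Second differences: 34, 46, 58, 70. Third differences: 12, 12, 12.
Level-3 differences are constant, so s has degree 3.
Fitting a degree-3 polynomial gives s(x) = 2x³ - 7x² + 6x - 2.
The constant term is s(0) = -2.

-2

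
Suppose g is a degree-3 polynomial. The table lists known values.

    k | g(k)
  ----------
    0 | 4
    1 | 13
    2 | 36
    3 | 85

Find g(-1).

Write g(k) = ak³ + bk² + ck + d; the 4 given values yield a linear system in the 4 coefficients.
Solving, g(k) = 2k³ + k² + 6k + 4.
Then g(-1) = -3.

-3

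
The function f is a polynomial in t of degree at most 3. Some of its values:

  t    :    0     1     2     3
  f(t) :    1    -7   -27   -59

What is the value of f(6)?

-227

First differences: -8, -20, -32. Second differences: -12, -12.
Level-2 differences are constant, so f has degree 2.
Fitting a degree-2 polynomial gives f(t) = -6t² - 2t + 1.
Then f(6) = -227.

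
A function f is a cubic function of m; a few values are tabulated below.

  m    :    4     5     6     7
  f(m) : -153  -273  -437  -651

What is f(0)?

7

Write f(m) = am³ + bm² + cm + d; the 4 given values yield a linear system in the 4 coefficients.
Solving, f(m) = -m³ - 7m² + 4m + 7.
The constant term is f(0) = 7.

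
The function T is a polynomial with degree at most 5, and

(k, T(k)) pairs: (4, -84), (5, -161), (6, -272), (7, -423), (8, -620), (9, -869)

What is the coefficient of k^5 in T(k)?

Write T(k) = ak^5 + bk^4 + ck³ + dk² + ek + p; the 6 given values yield a linear system in the 6 coefficients.
Solving, the top 2 coefficients vanish, and T(k) = -k³ - 2k² + 2k + 4.
The coefficient of k^5 is 0.

0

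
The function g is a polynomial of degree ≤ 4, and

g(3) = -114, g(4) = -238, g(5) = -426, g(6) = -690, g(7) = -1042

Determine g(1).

-10

Write g(x) = ax^4 + bx³ + cx² + dx + e; the 5 given values yield a linear system in the 5 coefficients.
Solving, the leading coefficient vanishes, and g(x) = -2x³ - 8x² + 6x - 6.
Then g(1) = -10.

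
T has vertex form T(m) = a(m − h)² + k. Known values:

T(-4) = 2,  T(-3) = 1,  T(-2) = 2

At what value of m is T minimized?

First differences -1, 1; second difference 2 = 2a, so a = 1.
Expanding, the m-coefficient is −2ah = -2h; matching it to the data gives h = -3, and then k = 1.
So T(m) = 1(m + 3)² + 1.
Hence h = -3.

-3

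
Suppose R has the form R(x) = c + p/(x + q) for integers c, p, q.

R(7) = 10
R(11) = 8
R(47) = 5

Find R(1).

(R(x) − c)(x + q) = p for each data point; the three points give a linear system in c and q, then p follows.
Solving: c = 4, q = 1, p = 48, so R(x) = 4 + 48/(x + 1).
Then R(1) = 4 + 48/2 = 28.

28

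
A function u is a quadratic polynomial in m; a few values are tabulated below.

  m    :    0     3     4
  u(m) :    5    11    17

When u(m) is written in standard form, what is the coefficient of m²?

1

Write u(m) = am² + bm + c; the 3 given values yield a linear system in the 3 coefficients.
Solving, u(m) = m² - m + 5.
The coefficient of m² is 1.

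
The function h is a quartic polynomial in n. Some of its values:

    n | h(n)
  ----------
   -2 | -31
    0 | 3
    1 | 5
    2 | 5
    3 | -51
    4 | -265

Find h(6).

Write h(n) = an^4 + bn³ + cn² + dn + e; the 6 given values yield a linear system in the 5 coefficients.
Solving, h(n) = -2n^4 + 3n³ + 4n² - 3n + 3.
Then h(6) = -1815.

-1815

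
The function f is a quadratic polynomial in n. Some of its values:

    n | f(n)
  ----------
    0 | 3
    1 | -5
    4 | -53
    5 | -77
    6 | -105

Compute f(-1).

Write f(n) = an² + bn + c; the 5 given values yield a linear system in the 3 coefficients.
Solving, f(n) = -2n² - 6n + 3.
Then f(-1) = 7.

7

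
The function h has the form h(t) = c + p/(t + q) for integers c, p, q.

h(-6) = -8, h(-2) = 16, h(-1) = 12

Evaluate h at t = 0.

(h(t) − c)(t + q) = p for each data point; the three points give a linear system in c and q, then p follows.
Solving: c = 4, q = 4, p = 24, so h(t) = 4 + 24/(t + 4).
Then h(0) = 4 + 24/4 = 10.

10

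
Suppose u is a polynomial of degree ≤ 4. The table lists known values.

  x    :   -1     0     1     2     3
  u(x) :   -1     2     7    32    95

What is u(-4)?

First differences: 3, 5, 25, 63. Second differences: 2, 20, 38. Third differences: 18, 18.
Level-3 differences are constant, so u has degree 3.
Fitting a degree-3 polynomial gives u(x) = 3x³ + x² + x + 2.
Then u(-4) = -178.

-178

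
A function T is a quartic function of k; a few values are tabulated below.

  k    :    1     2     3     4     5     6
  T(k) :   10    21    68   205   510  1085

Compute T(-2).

First differences: 11, 47, 137, 305, 575. Second differences: 36, 90, 168, 270. Third differences: 54, 78, 102. Fourth differences: 24, 24.
Level-4 differences are constant, so T has degree 4.
Fitting a degree-4 polynomial gives T(k) = k^4 - k³ - k² + 6k + 5.
Then T(-2) = 13.

13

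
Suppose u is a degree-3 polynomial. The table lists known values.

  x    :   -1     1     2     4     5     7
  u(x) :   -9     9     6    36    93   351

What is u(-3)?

Write u(x) = ax³ + bx² + cx + d; the 6 given values yield a linear system in the 4 coefficients.
Solving, u(x) = 2x³ - 8x² + 7x + 8.
Then u(-3) = -139.

-139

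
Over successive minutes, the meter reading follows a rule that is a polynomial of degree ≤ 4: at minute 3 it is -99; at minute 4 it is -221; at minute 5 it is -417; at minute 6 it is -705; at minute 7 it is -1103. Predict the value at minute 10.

Write the value at x as f(x).
Write f(x) = ax^4 + bx³ + cx² + dx + e; the 5 given values yield a linear system in the 5 coefficients.
Solving, the leading coefficient vanishes, and f(x) = -3x³ - x² - 4x + 3.
Then f(10) = -3137.

-3137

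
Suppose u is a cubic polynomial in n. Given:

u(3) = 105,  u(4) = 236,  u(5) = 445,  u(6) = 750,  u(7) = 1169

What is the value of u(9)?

First differences: 131, 209, 305, 419. Second differences: 78, 96, 114. Third differences: 18, 18.
Level-3 differences are constant, so u has degree 3.
Fitting a degree-3 polynomial gives u(n) = 3n³ + 3n² - n.
Then u(9) = 2421.

2421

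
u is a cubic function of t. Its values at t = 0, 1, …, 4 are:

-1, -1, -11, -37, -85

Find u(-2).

First differences: 0, -10, -26, -48. Second differences: -10, -16, -22. Third differences: -6, -6.
Level-3 differences are constant, so u has degree 3.
Fitting a degree-3 polynomial gives u(t) = -t³ - 2t² + 3t - 1.
Then u(-2) = -7.

-7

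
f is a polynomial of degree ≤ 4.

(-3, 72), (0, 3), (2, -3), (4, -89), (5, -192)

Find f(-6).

501

Write f(t) = at^4 + bt³ + ct² + dt + e; the 5 given values yield a linear system in the 5 coefficients.
Solving, the leading coefficient vanishes, and f(t) = -2t³ + 2t² + t + 3.
Then f(-6) = 501.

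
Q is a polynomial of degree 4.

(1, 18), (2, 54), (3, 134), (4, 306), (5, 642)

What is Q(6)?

Write Q(n) = an^4 + bn³ + cn² + dn + e; the 5 given values yield a linear system in the 5 coefficients.
Solving, Q(n) = n^4 - 2n³ + 9n² + 8n + 2.
Then Q(6) = 1238.

1238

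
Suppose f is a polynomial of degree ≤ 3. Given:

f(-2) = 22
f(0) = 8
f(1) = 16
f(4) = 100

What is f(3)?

Write f(t) = at³ + bt² + ct + d; the 4 given values yield a linear system in the 4 coefficients.
Solving, the leading coefficient vanishes, and f(t) = 5t² + 3t + 8.
Then f(3) = 62.

62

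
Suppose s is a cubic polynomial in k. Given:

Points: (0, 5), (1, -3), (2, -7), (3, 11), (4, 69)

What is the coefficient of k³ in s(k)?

3

First differences: -8, -4, 18, 58. Second differences: 4, 22, 40. Third differences: 18, 18.
Level-3 differences are constant, so s has degree 3.
Fitting a degree-3 polynomial gives s(k) = 3k³ - 7k² - 4k + 5.
The coefficient of k³ is 3.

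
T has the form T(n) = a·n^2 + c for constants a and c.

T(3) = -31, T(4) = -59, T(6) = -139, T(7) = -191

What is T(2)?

From T(3) = -31 and T(4) = -59: 9a + c = -31 and 16a + c = -59.
Subtracting: 7a = -28, so a = -4; then c = -31 − (-4)·9 = 5.
So T(n) = -4n² + 5, and T(2) = -11.

-11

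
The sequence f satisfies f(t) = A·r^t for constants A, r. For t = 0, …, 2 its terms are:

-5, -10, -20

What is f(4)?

Consecutive ratio: -10/(-5) = 2, and -20/(-10) = 2, so r = 2.
Then A·2^0 = -5 gives A = -5, and f(t) = -5·2^t.
f(4) = -5·2^4 = -80.

-80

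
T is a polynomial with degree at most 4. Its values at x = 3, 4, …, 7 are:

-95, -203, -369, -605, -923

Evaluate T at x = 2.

First differences: -108, -166, -236, -318. Second differences: -58, -70, -82. Third differences: -12, -12.
Level-3 differences are constant, so T has degree 3.
Fitting a degree-3 polynomial gives T(x) = -2x³ - 5x² + x + 1.
Then T(2) = -33.

-33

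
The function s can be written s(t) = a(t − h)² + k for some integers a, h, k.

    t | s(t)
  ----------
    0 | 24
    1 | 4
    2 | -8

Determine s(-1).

52

First differences -20, -12; second difference 8 = 2a, so a = 4.
Expanding, the t-coefficient is −2ah = -8h; matching it to the data gives h = 3, and then k = -12.
So s(t) = 4(t − 3)² − 12.
s(-1) = 4·(-4)² − 12 = 52.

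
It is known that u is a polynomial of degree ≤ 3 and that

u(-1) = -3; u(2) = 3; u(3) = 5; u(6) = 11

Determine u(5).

9

Write u(k) = ak³ + bk² + ck + d; the 4 given values yield a linear system in the 4 coefficients.
Solving, the top 2 coefficients vanish, and u(k) = 2k - 1.
Then u(5) = 9.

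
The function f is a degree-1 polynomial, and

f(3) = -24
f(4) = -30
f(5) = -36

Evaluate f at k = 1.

-12

Write f(k) = ak + b; the 3 given values yield a linear system in the 2 coefficients.
Solving, f(k) = -6k - 6.
Then f(1) = -12.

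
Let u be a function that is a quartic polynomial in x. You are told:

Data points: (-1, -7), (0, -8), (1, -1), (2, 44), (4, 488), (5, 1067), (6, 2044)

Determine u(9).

Write u(x) = ax^4 + bx³ + cx² + dx + e; the 7 given values yield a linear system in the 5 coefficients.
Solving, u(x) = x^4 + 3x³ + 3x² - 8.
Then u(9) = 8983.

8983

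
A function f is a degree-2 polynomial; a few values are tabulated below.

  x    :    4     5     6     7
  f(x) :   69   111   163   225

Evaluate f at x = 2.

15

First differences: 42, 52, 62. Second differences: 10, 10.
Level-2 differences are constant, so f has degree 2.
Fitting a degree-2 polynomial gives f(x) = 5x² - 3x + 1.
Then f(2) = 15.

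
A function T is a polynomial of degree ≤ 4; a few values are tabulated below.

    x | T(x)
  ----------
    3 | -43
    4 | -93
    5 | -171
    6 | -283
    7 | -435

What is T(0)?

-1

First differences: -50, -78, -112, -152. Second differences: -28, -34, -40. Third differences: -6, -6.
Level-3 differences are constant, so T has degree 3.
Fitting a degree-3 polynomial gives T(x) = -x³ - 2x² + x - 1.
Then T(0) = -1.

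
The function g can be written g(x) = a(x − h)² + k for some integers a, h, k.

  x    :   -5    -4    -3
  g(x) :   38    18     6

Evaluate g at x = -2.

2

First differences -20, -12; second difference 8 = 2a, so a = 4.
Expanding, the x-coefficient is −2ah = -8h; matching it to the data gives h = -2, and then k = 2.
So g(x) = 4(x + 2)² + 2.
g(-2) = 4·0² + 2 = 2.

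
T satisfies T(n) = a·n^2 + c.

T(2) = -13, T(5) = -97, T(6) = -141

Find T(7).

From T(2) = -13 and T(5) = -97: 4a + c = -13 and 25a + c = -97.
Subtracting: 21a = -84, so a = -4; then c = -13 − (-4)·4 = 3.
So T(n) = -4n² + 3, and T(7) = -193.

-193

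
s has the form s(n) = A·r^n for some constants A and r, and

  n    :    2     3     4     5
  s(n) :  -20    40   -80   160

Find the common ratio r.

-2

Consecutive ratio: 40/(-20) = -2, and -80/40 = -2, so r = -2.
Then A·(-2)^2 = -20 gives A = -5, and s(n) = -5·(-2)^n.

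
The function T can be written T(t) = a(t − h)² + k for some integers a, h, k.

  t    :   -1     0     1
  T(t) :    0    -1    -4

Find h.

-1

First differences -1, -3; second difference -2 = 2a, so a = -1.
Expanding, the t-coefficient is −2ah = 2h; matching it to the data gives h = -1, and then k = 0.
So T(t) = -1(t + 1)² + 0.
Hence h = -1.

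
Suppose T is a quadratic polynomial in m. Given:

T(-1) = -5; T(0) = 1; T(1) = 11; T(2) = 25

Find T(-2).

-7

First differences: 6, 10, 14. Second differences: 4, 4.
Level-2 differences are constant, so T has degree 2.
Fitting a degree-2 polynomial gives T(m) = 2m² + 8m + 1.
Then T(-2) = -7.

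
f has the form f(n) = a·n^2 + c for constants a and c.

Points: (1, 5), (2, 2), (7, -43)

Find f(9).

From f(1) = 5 and f(2) = 2: 1a + c = 5 and 4a + c = 2.
Subtracting: 3a = -3, so a = -1; then c = 5 − (-1)·1 = 6.
So f(n) = -1n² + 6, and f(9) = -75.

-75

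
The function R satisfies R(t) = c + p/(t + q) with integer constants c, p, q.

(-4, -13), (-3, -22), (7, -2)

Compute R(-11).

-6

(R(t) − c)(t + q) = p for each data point; the three points give a linear system in c and q, then p follows.
Solving: c = -4, q = 2, p = 18, so R(t) = -4 + 18/(t + 2).
Then R(-11) = -4 + 18/(-9) = -6.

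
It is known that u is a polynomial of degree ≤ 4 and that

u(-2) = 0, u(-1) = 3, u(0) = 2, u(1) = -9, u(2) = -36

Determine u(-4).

First differences: 3, -1, -11, -27. Second differences: -4, -10, -16. Third differences: -6, -6.
Level-3 differences are constant, so u has degree 3.
Fitting a degree-3 polynomial gives u(k) = -k³ - 5k² - 5k + 2.
Then u(-4) = 6.

6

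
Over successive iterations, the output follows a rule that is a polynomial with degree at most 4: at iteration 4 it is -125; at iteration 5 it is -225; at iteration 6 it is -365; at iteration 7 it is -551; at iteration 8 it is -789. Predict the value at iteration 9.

-1085

Write the value at k as P(k).
Write P(k) = ak^4 + bk³ + ck² + dk + e; the 5 given values yield a linear system in the 5 coefficients.
Solving, the leading coefficient vanishes, and P(k) = -k³ - 5k² + 6k - 5.
Then P(9) = -1085.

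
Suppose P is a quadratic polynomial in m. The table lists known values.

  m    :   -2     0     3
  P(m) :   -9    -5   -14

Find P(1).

-6

Write P(m) = am² + bm + c; the 3 given values yield a linear system in the 3 coefficients.
Solving, P(m) = -m² - 5.
Then P(1) = -6.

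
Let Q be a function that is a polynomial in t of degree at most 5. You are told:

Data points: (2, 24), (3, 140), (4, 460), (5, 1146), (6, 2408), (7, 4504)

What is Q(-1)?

Write Q(t) = at^5 + bt^4 + ct³ + dt² + et + p; the 6 given values yield a linear system in the 6 coefficients.
Solving, the leading coefficient vanishes, and Q(t) = 2t^4 - t³ + t² - 4.
Then Q(-1) = 0.

0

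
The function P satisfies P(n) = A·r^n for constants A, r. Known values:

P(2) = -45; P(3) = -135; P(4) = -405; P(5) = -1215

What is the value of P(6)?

Consecutive ratio: -135/(-45) = 3, and -405/(-135) = 3, so r = 3.
Then A·3^2 = -45 gives A = -5, and P(n) = -5·3^n.
P(6) = -5·3^6 = -3645.

-3645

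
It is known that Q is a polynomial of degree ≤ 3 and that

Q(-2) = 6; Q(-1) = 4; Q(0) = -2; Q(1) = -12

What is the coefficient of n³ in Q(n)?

Write Q(n) = an³ + bn² + cn + d; the 4 given values yield a linear system in the 4 coefficients.
Solving, the leading coefficient vanishes, and Q(n) = -2n² - 8n - 2.
The coefficient of n³ is 0.

0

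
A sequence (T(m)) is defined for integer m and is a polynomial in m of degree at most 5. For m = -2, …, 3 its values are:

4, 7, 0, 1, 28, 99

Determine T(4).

First differences: 3, -7, 1, 27, 71. Second differences: -10, 8, 26, 44. Third differences: 18, 18, 18.
Level-3 differences are constant, so T has degree 3.
Fitting a degree-3 polynomial gives T(m) = 3m³ + 4m² - 6m.
Then T(4) = 232.

232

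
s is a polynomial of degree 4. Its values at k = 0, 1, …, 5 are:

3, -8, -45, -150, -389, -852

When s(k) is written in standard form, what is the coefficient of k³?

First differences: -11, -37, -105, -239, -463. Second differences: -26, -68, -134, -224. Third differences: -42, -66, -90. Fourth differences: -24, -24.
Level-4 differences are constant, so s has degree 4.
Fitting a degree-4 polynomial gives s(k) = -k^4 - k³ - 3k² - 6k + 3.
The coefficient of k³ is -1.

-1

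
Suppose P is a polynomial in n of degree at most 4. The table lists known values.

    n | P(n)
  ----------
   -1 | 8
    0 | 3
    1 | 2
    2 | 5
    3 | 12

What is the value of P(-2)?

17

Write P(n) = an^4 + bn³ + cn² + dn + e; the 5 given values yield a linear system in the 5 coefficients.
Solving, the top 2 coefficients vanish, and P(n) = 2n² - 3n + 3.
Then P(-2) = 17.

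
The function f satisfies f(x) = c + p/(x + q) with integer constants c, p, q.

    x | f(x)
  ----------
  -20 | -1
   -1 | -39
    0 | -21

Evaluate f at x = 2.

(f(x) − c)(x + q) = p for each data point; the three points give a linear system in c and q, then p follows.
Solving: c = -3, q = 2, p = -36, so f(x) = -3 − 36/(x + 2).
Then f(2) = -3 − 36/4 = -12.

-12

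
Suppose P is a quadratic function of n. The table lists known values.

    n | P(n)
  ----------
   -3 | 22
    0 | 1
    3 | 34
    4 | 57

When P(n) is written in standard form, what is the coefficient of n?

2

Write P(n) = an² + bn + c; the 4 given values yield a linear system in the 3 coefficients.
Solving, P(n) = 3n² + 2n + 1.
The coefficient of n is 2.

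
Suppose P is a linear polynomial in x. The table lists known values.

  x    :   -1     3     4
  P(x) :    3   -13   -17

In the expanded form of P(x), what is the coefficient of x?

Write P(x) = ax + b; the 3 given values yield a linear system in the 2 coefficients.
Solving, P(x) = -4x - 1.
The coefficient of x is -4.

-4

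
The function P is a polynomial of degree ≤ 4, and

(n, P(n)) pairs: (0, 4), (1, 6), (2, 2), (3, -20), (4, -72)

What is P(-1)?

8

Write P(n) = an^4 + bn³ + cn² + dn + e; the 5 given values yield a linear system in the 5 coefficients.
Solving, the leading coefficient vanishes, and P(n) = -2n³ + 3n² + n + 4.
Then P(-1) = 8.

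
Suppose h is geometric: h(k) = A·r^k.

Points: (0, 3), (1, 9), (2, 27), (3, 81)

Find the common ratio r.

Consecutive ratio: 9/3 = 3, and 27/9 = 3, so r = 3.
Then A·3^0 = 3 gives A = 3, and h(k) = 3·3^k.

3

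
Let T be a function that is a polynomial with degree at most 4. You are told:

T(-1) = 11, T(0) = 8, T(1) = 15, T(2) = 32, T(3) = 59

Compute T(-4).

First differences: -3, 7, 17, 27. Second differences: 10, 10, 10.
Level-2 differences are constant, so T has degree 2.
Fitting a degree-2 polynomial gives T(t) = 5t² + 2t + 8.
Then T(-4) = 80.

80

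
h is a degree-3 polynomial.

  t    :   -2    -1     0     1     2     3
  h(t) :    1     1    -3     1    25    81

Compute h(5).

337

First differences: 0, -4, 4, 24, 56. Second differences: -4, 8, 20, 32. Third differences: 12, 12, 12.
Level-3 differences are constant, so h has degree 3.
Fitting a degree-3 polynomial gives h(t) = 2t³ + 4t² - 2t - 3.
Then h(5) = 337.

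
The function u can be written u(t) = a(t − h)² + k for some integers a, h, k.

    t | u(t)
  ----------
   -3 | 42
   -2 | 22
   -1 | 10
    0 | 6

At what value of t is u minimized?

0

First differences -20, -12, -4; second difference 8 = 2a, so a = 4.
Expanding, the t-coefficient is −2ah = -8h; matching it to the data gives h = 0, and then k = 6.
So u(t) = 4(t + 0)² + 6.
Hence h = 0.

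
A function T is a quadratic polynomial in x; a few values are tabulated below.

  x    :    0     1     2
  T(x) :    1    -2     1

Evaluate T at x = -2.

25

Write T(x) = ax² + bx + c; the 3 given values yield a linear system in the 3 coefficients.
Solving, T(x) = 3x² - 6x + 1.
Then T(-2) = 25.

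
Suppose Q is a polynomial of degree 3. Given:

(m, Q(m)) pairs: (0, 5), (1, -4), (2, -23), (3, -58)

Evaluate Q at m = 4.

-115

Write Q(m) = am³ + bm² + cm + d; the 4 given values yield a linear system in the 4 coefficients.
Solving, Q(m) = -m³ - 2m² - 6m + 5.
Then Q(4) = -115.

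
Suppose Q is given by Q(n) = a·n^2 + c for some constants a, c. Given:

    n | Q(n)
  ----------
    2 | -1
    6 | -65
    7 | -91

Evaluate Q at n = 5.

-43

From Q(2) = -1 and Q(6) = -65: 4a + c = -1 and 36a + c = -65.
Subtracting: 32a = -64, so a = -2; then c = -1 − (-2)·4 = 7.
So Q(n) = -2n² + 7, and Q(5) = -43.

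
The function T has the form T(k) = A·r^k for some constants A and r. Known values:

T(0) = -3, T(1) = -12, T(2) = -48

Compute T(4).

-768

Consecutive ratio: -12/(-3) = 4, and -48/(-12) = 4, so r = 4.
Then A·4^0 = -3 gives A = -3, and T(k) = -3·4^k.
T(4) = -3·4^4 = -768.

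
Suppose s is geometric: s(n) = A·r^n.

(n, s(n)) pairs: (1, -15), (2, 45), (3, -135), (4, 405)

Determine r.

Consecutive ratio: 45/(-15) = -3, and -135/45 = -3, so r = -3.
Then A·(-3)^1 = -15 gives A = 5, and s(n) = 5·(-3)^n.

-3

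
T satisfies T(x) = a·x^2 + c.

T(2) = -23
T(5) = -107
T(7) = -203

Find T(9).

From T(2) = -23 and T(5) = -107: 4a + c = -23 and 25a + c = -107.
Subtracting: 21a = -84, so a = -4; then c = -23 − (-4)·4 = -7.
So T(x) = -4x² − 7, and T(9) = -331.

-331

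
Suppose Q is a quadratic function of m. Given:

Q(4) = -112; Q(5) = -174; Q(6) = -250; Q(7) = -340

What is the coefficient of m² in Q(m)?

-7

First differences: -62, -76, -90. Second differences: -14, -14.
Level-2 differences are constant, so Q has degree 2.
Fitting a degree-2 polynomial gives Q(m) = -7m² + m - 4.
The coefficient of m² is -7.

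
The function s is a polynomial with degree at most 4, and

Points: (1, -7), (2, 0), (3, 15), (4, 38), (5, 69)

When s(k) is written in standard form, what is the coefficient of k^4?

First differences: 7, 15, 23, 31. Second differences: 8, 8, 8.
Level-2 differences are constant, so s has degree 2.
Fitting a degree-2 polynomial gives s(k) = 4k² - 5k - 6.
The coefficient of k^4 is 0.

0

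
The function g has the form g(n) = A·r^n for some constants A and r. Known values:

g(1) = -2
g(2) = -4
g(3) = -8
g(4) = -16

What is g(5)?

-32

Consecutive ratio: -4/(-2) = 2, and -8/(-4) = 2, so r = 2.
Then A·2^1 = -2 gives A = -1, and g(n) = -1·2^n.
g(5) = -1·2^5 = -32.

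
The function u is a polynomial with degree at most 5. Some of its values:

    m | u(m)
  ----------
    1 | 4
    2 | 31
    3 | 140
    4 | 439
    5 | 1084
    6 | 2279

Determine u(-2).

55

First differences: 27, 109, 299, 645, 1195. Second differences: 82, 190, 346, 550. Third differences: 108, 156, 204. Fourth differences: 48, 48.
Level-4 differences are constant, so u has degree 4.
Fitting a degree-4 polynomial gives u(m) = 2m^4 - 2m³ + 3m² + 2m - 1.
Then u(-2) = 55.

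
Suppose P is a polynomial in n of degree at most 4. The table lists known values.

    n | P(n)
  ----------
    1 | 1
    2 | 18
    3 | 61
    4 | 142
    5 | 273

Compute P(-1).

First differences: 17, 43, 81, 131. Second differences: 26, 38, 50. Third differences: 12, 12.
Level-3 differences are constant, so P has degree 3.
Fitting a degree-3 polynomial gives P(n) = 2n³ + n² - 2.
Then P(-1) = -3.

-3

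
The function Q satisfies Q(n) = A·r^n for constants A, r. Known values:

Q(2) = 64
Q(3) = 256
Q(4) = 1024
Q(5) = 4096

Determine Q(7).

Consecutive ratio: 256/64 = 4, and 1024/256 = 4, so r = 4.
Then A·4^2 = 64 gives A = 4, and Q(n) = 4·4^n.
Q(7) = 4·4^7 = 65536.

65536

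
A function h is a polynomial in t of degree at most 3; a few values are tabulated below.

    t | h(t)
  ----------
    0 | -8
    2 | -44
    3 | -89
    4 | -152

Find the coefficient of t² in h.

Write h(t) = at³ + bt² + ct + d; the 4 given values yield a linear system in the 4 coefficients.
Solving, the leading coefficient vanishes, and h(t) = -9t² - 8.
The coefficient of t² is -9.

-9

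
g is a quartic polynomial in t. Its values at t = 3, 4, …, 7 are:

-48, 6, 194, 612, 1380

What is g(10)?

Write g(t) = at^4 + bt³ + ct² + dt + e; the 5 given values yield a linear system in the 5 coefficients.
Solving, g(t) = t^4 - 2t³ - 6t² - 5t - 6.
Then g(10) = 7344.

7344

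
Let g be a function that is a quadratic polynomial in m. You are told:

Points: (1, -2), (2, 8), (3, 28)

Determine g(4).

58

Write g(m) = am² + bm + c; the 3 given values yield a linear system in the 3 coefficients.
Solving, g(m) = 5m² - 5m - 2.
Then g(4) = 58.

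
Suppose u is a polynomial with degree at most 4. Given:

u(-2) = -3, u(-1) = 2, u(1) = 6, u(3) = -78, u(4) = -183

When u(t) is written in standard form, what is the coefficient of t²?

-5

Write u(t) = at^4 + bt³ + ct² + dt + e; the 5 given values yield a linear system in the 5 coefficients.
Solving, the leading coefficient vanishes, and u(t) = -2t³ - 5t² + 4t + 9.
The coefficient of t² is -5.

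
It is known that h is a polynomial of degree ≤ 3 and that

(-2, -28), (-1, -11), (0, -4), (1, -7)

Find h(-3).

-55

Write h(x) = ax³ + bx² + cx + d; the 4 given values yield a linear system in the 4 coefficients.
Solving, the leading coefficient vanishes, and h(x) = -5x² + 2x - 4.
Then h(-3) = -55.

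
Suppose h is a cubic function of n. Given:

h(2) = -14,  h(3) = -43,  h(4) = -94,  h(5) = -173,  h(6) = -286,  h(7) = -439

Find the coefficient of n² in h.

-2

First differences: -29, -51, -79, -113, -153. Second differences: -22, -28, -34, -40. Third differences: -6, -6, -6.
Level-3 differences are constant, so h has degree 3.
Fitting a degree-3 polynomial gives h(n) = -n³ - 2n² + 2.
The coefficient of n² is -2.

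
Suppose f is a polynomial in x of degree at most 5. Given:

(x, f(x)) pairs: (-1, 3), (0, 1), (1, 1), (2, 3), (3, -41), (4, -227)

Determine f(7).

-3317

Write f(x) = ax^5 + bx^4 + cx³ + dx² + ex + p; the 6 given values yield a linear system in the 6 coefficients.
Solving, the leading coefficient vanishes, and f(x) = -2x^4 + 4x³ + 3x² - 5x + 1.
Then f(7) = -3317.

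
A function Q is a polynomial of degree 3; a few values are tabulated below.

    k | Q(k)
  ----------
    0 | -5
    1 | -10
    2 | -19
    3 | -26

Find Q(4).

Write Q(k) = ak³ + bk² + ck + d; the 4 given values yield a linear system in the 4 coefficients.
Solving, Q(k) = k³ - 5k² - k - 5.
Then Q(4) = -25.

-25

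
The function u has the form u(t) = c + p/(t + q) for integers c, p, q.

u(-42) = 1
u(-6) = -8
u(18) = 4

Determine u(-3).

(u(t) − c)(t + q) = p for each data point; the three points give a linear system in c and q, then p follows.
Solving: c = 2, q = 2, p = 40, so u(t) = 2 + 40/(t + 2).
Then u(-3) = 2 + 40/(-1) = -38.

-38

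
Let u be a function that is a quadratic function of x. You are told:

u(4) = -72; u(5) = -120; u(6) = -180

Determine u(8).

-336

Write u(x) = ax² + bx + c; the 3 given values yield a linear system in the 3 coefficients.
Solving, u(x) = -6x² + 6x.
Then u(8) = -336.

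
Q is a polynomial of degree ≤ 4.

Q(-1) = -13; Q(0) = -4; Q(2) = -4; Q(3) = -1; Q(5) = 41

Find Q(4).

Write Q(x) = ax^4 + bx³ + cx² + dx + e; the 5 given values yield a linear system in the 5 coefficients.
Solving, the leading coefficient vanishes, and Q(x) = x³ - 4x² + 4x - 4.
Then Q(4) = 12.

12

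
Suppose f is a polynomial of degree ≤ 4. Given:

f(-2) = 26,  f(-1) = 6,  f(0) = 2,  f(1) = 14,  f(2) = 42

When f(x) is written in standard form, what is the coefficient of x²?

8

First differences: -20, -4, 12, 28. Second differences: 16, 16, 16.
Level-2 differences are constant, so f has degree 2.
Fitting a degree-2 polynomial gives f(x) = 8x² + 4x + 2.
The coefficient of x² is 8.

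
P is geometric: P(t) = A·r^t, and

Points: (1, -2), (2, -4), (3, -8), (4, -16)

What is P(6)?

-64

Consecutive ratio: -4/(-2) = 2, and -8/(-4) = 2, so r = 2.
Then A·2^1 = -2 gives A = -1, and P(t) = -1·2^t.
P(6) = -1·2^6 = -64.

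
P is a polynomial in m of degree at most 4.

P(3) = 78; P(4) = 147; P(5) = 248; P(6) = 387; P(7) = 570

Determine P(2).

First differences: 69, 101, 139, 183. Second differences: 32, 38, 44. Third differences: 6, 6.
Level-3 differences are constant, so P has degree 3.
Fitting a degree-3 polynomial gives P(m) = m³ + 4m² + 4m + 3.
Then P(2) = 35.

35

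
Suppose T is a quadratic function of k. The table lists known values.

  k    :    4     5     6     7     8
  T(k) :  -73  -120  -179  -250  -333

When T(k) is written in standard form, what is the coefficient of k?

7

Write T(k) = ak² + bk + c; the 5 given values yield a linear system in the 3 coefficients.
Solving, T(k) = -6k² + 7k - 5.
The coefficient of k is 7.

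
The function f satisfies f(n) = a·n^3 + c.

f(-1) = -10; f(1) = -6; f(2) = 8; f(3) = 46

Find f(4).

120

From f(-1) = -10 and f(1) = -6: -1a + c = -10 and 1a + c = -6.
Subtracting: 2a = 4, so a = 2; then c = -10 − 2·(-1) = -8.
So f(n) = 2n³ − 8, and f(4) = 120.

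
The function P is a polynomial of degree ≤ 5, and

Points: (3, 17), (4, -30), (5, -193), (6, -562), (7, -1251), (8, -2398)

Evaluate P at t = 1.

3

First differences: -47, -163, -369, -689, -1147. Second differences: -116, -206, -320, -458. Third differences: -90, -114, -138. Fourth differences: -24, -24.
Level-4 differences are constant, so P has degree 4.
Fitting a degree-4 polynomial gives P(t) = -t^4 + 3t³ + 3t² - 4t + 2.
Then P(1) = 3.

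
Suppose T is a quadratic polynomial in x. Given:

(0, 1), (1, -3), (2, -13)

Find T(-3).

-23

Write T(x) = ax² + bx + c; the 3 given values yield a linear system in the 3 coefficients.
Solving, T(x) = -3x² - x + 1.
Then T(-3) = -23.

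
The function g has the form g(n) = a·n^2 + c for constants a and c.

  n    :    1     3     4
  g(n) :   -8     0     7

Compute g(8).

From g(1) = -8 and g(3) = 0: 1a + c = -8 and 9a + c = 0.
Subtracting: 8a = 8, so a = 1; then c = -8 − 1·1 = -9.
So g(n) = 1n² − 9, and g(8) = 55.

55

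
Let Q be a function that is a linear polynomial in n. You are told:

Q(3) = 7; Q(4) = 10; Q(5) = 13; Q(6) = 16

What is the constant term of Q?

-2

First differences: 3, 3, 3.
Level-1 differences are constant, so Q has degree 1.
Fitting a degree-1 polynomial gives Q(n) = 3n - 2.
The constant term is Q(0) = -2.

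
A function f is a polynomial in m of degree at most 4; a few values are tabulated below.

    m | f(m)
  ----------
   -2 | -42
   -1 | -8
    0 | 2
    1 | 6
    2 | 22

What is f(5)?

Write f(m) = am^4 + bm³ + cm² + dm + e; the 5 given values yield a linear system in the 5 coefficients.
Solving, the leading coefficient vanishes, and f(m) = 3m³ - 3m² + 4m + 2.
Then f(5) = 322.

322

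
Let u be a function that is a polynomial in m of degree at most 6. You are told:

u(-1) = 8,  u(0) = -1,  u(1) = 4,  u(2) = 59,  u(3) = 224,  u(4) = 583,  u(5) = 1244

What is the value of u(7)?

4024

First differences: -9, 5, 55, 165, 359, 661. Second differences: 14, 50, 110, 194, 302. Third differences: 36, 60, 84, 108. Fourth differences: 24, 24, 24.
Level-4 differences are constant, so u has degree 4.
Fitting a degree-4 polynomial gives u(m) = m^4 + 4m³ + 6m² - 6m - 1.
Then u(7) = 4024.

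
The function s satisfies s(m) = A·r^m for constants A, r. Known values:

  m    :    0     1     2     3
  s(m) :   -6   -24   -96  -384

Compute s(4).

-1536

Consecutive ratio: -24/(-6) = 4, and -96/(-24) = 4, so r = 4.
Then A·4^0 = -6 gives A = -6, and s(m) = -6·4^m.
s(4) = -6·4^4 = -1536.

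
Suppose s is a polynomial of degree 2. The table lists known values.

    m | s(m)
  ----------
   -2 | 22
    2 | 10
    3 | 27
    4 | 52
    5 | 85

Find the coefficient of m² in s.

Write s(m) = am² + bm + c; the 5 given values yield a linear system in the 3 coefficients.
Solving, s(m) = 4m² - 3m.
The coefficient of m² is 4.

4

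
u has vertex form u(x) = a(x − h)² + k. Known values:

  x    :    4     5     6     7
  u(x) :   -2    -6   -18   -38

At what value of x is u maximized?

First differences -4, -12, -20; second difference -8 = 2a, so a = -4.
Expanding, the x-coefficient is −2ah = 8h; matching it to the data gives h = 4, and then k = -2.
So u(x) = -4(x − 4)² − 2.
Hence h = 4.

4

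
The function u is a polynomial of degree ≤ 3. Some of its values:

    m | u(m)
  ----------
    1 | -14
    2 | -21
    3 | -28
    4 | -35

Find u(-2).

First differences: -7, -7, -7.
Level-1 differences are constant, so u has degree 1.
Fitting a degree-1 polynomial gives u(m) = -7m - 7.
Then u(-2) = 7.

7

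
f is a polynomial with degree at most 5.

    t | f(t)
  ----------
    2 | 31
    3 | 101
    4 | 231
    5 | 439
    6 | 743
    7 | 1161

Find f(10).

First differences: 70, 130, 208, 304, 418. Second differences: 60, 78, 96, 114. Third differences: 18, 18, 18.
Level-3 differences are constant, so f has degree 3.
Fitting a degree-3 polynomial gives f(t) = 3t³ + 3t² - 2t - 1.
Then f(10) = 3279.

3279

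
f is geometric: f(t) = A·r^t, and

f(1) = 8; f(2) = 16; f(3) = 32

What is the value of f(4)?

64

Consecutive ratio: 16/8 = 2, and 32/16 = 2, so r = 2.
Then A·2^1 = 8 gives A = 4, and f(t) = 4·2^t.
f(4) = 4·2^4 = 64.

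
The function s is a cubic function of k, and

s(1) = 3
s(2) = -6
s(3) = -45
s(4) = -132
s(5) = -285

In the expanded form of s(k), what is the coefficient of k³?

-3

Write s(k) = ak³ + bk² + ck + d; the 5 given values yield a linear system in the 4 coefficients.
Solving, s(k) = -3k³ + 3k² + 3k.
The coefficient of k³ is -3.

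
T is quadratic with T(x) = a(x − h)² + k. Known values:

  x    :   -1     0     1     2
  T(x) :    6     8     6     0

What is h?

0

First differences 2, -2, -6; second difference -4 = 2a, so a = -2.
Expanding, the x-coefficient is −2ah = 4h; matching it to the data gives h = 0, and then k = 8.
So T(x) = -2(x + 0)² + 8.
Hence h = 0.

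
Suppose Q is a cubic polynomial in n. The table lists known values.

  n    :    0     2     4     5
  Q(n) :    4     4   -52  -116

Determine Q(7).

Write Q(n) = an³ + bn² + cn + d; the 4 given values yield a linear system in the 4 coefficients.
Solving, Q(n) = -n³ - n² + 6n + 4.
Then Q(7) = -346.

-346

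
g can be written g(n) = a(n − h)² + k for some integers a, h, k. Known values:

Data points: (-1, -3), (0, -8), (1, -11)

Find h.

First differences -5, -3; second difference 2 = 2a, so a = 1.
Expanding, the n-coefficient is −2ah = -2h; matching it to the data gives h = 2, and then k = -12.
So g(n) = 1(n − 2)² − 12.
Hence h = 2.

2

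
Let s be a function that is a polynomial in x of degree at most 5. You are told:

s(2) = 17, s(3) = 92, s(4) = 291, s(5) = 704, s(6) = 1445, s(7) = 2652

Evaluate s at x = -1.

First differences: 75, 199, 413, 741, 1207. Second differences: 124, 214, 328, 466. Third differences: 90, 114, 138. Fourth differences: 24, 24.
Level-4 differences are constant, so s has degree 4.
Fitting a degree-4 polynomial gives s(x) = x^4 + x³ - 2x² + x - 1.
Then s(-1) = -4.

-4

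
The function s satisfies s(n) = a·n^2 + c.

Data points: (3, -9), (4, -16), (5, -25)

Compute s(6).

From s(3) = -9 and s(4) = -16: 9a + c = -9 and 16a + c = -16.
Subtracting: 7a = -7, so a = -1; then c = -9 − (-1)·9 = 0.
So s(n) = -1n² + 0, and s(6) = -36.

-36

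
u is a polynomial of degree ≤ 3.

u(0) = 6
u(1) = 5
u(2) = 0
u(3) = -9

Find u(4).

-22

First differences: -1, -5, -9. Second differences: -4, -4.
Level-2 differences are constant, so u has degree 2.
Fitting a degree-2 polynomial gives u(n) = -2n² + n + 6.
Then u(4) = -22.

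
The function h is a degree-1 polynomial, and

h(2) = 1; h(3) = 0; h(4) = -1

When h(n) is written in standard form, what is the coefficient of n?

Write h(n) = an + b; the 3 given values yield a linear system in the 2 coefficients.
Solving, h(n) = -n + 3.
The coefficient of n is -1.

-1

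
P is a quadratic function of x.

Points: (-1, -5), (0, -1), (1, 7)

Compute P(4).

Write P(x) = ax² + bx + c; the 3 given values yield a linear system in the 3 coefficients.
Solving, P(x) = 2x² + 6x - 1.
Then P(4) = 55.

55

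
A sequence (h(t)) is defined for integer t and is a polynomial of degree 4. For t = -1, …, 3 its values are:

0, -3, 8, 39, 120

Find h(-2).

35

Write h(t) = at^4 + bt³ + ct² + dt + e; the 5 given values yield a linear system in the 5 coefficients.
Solving, h(t) = t^4 - t³ + 6t² + 5t - 3.
Then h(-2) = 35.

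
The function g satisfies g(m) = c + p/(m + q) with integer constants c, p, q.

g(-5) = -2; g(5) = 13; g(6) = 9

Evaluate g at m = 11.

(g(m) − c)(m + q) = p for each data point; the three points give a linear system in c and q, then p follows.
Solving: c = 1, q = -3, p = 24, so g(m) = 1 + 24/(m − 3).
Then g(11) = 1 + 24/8 = 4.

4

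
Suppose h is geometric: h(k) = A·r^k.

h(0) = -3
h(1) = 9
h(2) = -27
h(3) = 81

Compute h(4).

-243

Consecutive ratio: 9/(-3) = -3, and -27/9 = -3, so r = -3.
Then A·(-3)^0 = -3 gives A = -3, and h(k) = -3·(-3)^k.
h(4) = -3·(-3)^4 = -243.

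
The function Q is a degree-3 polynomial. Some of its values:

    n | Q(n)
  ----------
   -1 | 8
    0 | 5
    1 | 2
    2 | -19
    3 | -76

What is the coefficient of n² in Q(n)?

0

First differences: -3, -3, -21, -57. Second differences: 0, -18, -36. Third differences: -18, -18.
Level-3 differences are constant, so Q has degree 3.
Fitting a degree-3 polynomial gives Q(n) = -3n³ + 5.
The coefficient of n² is 0.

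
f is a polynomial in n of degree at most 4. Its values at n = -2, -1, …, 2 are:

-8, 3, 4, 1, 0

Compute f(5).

First differences: 11, 1, -3, -1. Second differences: -10, -4, 2. Third differences: 6, 6.
Level-3 differences are constant, so f has degree 3.
Fitting a degree-3 polynomial gives f(n) = n³ - 2n² - 2n + 4.
Then f(5) = 69.

69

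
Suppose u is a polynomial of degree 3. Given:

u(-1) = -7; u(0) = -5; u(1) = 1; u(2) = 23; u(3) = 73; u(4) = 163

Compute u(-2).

-17

Write u(k) = ak³ + bk² + ck + d; the 6 given values yield a linear system in the 4 coefficients.
Solving, u(k) = 2k³ + 2k² + 2k - 5.
Then u(-2) = -17.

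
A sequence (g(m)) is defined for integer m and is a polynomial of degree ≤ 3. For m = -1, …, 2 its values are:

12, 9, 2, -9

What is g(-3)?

6

First differences: -3, -7, -11. Second differences: -4, -4.
Level-2 differences are constant, so g has degree 2.
Fitting a degree-2 polynomial gives g(m) = -2m² - 5m + 9.
Then g(-3) = 6.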